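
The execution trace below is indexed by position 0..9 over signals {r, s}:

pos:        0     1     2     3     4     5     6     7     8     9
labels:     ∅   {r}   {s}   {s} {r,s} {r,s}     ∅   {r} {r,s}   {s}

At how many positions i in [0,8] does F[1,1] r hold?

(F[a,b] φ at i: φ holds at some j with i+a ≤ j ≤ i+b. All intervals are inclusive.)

5

Evaluate at each i in [0,8]:
  i=0: ✓ (witness j=1)
  i=1: ✗ (none in [2,2])
  i=2: ✗ (none in [3,3])
  i=3: ✓ (witness j=4)
  i=4: ✓ (witness j=5)
  i=5: ✗ (none in [6,6])
  i=6: ✓ (witness j=7)
  i=7: ✓ (witness j=8)
  i=8: ✗ (none in [9,9])
Positions where it holds: {0, 3, 4, 6, 7} → 5.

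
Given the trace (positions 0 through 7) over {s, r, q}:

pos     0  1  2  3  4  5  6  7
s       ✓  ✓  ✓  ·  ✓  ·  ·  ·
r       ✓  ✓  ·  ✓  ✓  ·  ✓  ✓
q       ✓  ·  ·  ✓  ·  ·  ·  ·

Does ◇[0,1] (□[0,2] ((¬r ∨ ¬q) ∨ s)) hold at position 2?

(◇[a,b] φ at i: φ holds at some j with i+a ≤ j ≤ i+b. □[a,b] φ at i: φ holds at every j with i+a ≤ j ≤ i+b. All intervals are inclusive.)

No

Check □[0,2] ((¬r ∨ ¬q) ∨ s) at each j in [2,3]:
  j=2: fails at 3
  j=3: fails at 3
No position in the window satisfies it → formula fails.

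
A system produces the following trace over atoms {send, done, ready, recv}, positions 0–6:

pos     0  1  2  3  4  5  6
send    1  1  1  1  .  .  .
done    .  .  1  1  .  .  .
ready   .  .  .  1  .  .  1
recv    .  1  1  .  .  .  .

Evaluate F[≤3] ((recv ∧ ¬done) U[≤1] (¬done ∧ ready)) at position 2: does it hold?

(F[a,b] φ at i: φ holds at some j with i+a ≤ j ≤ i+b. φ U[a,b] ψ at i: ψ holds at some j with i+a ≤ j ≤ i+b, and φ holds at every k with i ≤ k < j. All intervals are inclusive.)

Check ((recv ∧ ¬done) U[≤1] (¬done ∧ ready)) at each j in [2,5]:
  j=2: fails
  j=3: fails
  j=4: fails
  j=5: fails
No position in the window satisfies it → formula fails.

No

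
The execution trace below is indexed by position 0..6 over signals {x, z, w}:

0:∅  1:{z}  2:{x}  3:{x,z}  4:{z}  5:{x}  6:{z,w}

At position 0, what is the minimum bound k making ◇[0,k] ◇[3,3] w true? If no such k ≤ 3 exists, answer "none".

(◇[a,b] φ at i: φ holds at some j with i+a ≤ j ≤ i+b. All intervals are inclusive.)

Scan j = 0,1,… for ◇[3,3] w:
  j=0: fails
  j=1: fails
  j=2: fails
  j=3: holds
First hit at j=3, so smallest k = 3-0 = 3.

3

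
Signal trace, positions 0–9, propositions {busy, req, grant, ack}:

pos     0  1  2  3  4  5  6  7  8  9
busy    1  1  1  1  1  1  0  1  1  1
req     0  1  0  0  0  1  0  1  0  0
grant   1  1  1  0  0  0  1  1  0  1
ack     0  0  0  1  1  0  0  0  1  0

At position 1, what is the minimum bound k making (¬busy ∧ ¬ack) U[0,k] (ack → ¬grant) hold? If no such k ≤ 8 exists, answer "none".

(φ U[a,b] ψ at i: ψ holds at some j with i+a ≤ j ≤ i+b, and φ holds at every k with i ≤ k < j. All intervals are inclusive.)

0

Need earliest j ≥ 1 with (ack → ¬grant), and (¬busy ∧ ¬ack) at every k in [1,j-1].
  j=1: rhs holds (empty prefix). k = 0.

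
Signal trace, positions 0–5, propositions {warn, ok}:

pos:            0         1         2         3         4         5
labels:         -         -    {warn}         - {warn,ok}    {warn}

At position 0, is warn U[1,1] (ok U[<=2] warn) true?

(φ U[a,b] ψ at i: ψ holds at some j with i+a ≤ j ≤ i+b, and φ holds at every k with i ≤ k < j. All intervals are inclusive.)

No

Need some j in [1,1] with (ok U[<=2] warn), and warn at every k in [0,j-1].
  j=1: (ok U[<=2] warn) — fails.
No j in the window works → until fails.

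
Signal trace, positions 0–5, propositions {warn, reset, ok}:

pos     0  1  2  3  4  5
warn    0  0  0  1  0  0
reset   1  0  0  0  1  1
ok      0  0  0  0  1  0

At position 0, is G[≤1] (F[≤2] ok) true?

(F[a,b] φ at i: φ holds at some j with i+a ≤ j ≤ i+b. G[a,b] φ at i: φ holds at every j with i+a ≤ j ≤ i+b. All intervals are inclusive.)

Does not hold

Check F[≤2] ok at every j in [0,1]:
  j=0: fails (none in [0,2])
  j=1: fails (none in [1,3])
Fails at j=0 → formula fails.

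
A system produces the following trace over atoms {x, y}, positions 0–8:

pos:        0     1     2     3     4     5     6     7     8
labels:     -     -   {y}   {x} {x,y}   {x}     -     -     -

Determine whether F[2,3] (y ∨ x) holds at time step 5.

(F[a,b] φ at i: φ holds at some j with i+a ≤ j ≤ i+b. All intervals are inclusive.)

Check (y ∨ x) at each j in [7,8]:
  j=7: false
  j=8: false
No position in the window satisfies it → formula fails.

No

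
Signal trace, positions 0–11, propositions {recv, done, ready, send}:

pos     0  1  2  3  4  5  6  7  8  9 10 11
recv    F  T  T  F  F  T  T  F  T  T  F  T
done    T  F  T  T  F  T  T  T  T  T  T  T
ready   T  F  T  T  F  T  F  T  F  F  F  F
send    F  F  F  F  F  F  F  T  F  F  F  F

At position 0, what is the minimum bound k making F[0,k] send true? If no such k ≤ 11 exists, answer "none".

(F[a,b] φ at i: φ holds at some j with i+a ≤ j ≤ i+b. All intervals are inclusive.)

7

Scan j = 0,1,… for send:
  j=0: fails
  j=1: fails
  j=2: fails
  j=3: fails
  j=4: fails
  j=5: fails
  j=6: fails
  j=7: holds
First hit at j=7, so smallest k = 7-0 = 7.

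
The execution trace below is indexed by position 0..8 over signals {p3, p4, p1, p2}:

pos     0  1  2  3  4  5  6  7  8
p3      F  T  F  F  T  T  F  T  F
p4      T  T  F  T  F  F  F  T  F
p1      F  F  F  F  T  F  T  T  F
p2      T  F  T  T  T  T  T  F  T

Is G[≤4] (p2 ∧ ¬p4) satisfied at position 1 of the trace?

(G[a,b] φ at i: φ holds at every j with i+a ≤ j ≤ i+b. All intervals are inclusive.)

Does not hold

Check (p2 ∧ ¬p4) at every j in [1,5]:
  j=1: false
  j=2: true
  j=3: false
  j=4: true
  j=5: true
Fails at j=1 → formula fails.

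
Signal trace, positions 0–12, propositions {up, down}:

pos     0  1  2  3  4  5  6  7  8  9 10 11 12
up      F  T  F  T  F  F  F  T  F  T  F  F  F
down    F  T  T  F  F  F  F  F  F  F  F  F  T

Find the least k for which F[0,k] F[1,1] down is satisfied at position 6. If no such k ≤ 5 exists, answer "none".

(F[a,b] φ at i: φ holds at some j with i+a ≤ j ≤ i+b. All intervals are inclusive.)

Scan j = 6,7,… for F[1,1] down:
  j=6: fails
  j=7: fails
  j=8: fails
  j=9: fails
  j=10: fails
  j=11: holds
First hit at j=11, so smallest k = 11-6 = 5.

5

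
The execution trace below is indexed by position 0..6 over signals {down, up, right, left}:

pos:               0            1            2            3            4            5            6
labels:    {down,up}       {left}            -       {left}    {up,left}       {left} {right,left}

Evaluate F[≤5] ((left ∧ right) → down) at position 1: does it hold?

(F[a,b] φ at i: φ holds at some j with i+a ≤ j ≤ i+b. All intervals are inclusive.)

Check ((left ∧ right) → down) at each j in [1,6]:
  j=1: true
  j=2: true
  j=3: true
  j=4: true
  j=5: true
  j=6: false
Found at j=1 → formula holds.

Yes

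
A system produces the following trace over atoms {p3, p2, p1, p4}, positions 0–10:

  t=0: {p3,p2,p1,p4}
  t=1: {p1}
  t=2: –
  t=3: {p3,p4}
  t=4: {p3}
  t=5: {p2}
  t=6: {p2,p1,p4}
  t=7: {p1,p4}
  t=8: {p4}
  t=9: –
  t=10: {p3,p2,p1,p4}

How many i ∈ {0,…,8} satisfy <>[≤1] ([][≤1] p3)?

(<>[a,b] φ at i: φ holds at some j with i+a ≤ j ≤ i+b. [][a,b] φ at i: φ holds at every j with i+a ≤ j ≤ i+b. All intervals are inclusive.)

Evaluate at each i in [0,8]:
  i=0: ✗ (none in [0,1])
  i=1: ✗ (none in [1,2])
  i=2: ✓ (witness j=3)
  i=3: ✓ (witness j=3)
  i=4: ✗ (none in [4,5])
  i=5: ✗ (none in [5,6])
  i=6: ✗ (none in [6,7])
  i=7: ✗ (none in [7,8])
  i=8: ✗ (none in [8,9])
Positions where it holds: {2, 3} → 2.

2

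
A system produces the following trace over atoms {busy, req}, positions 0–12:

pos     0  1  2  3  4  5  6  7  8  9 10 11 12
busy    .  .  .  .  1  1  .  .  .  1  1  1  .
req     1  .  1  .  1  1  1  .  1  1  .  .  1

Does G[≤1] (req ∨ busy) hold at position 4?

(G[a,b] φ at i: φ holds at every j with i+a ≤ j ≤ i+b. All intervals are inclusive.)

Holds

Check (req ∨ busy) at every j in [4,5]:
  j=4: true
  j=5: true
All positions satisfy it → formula holds.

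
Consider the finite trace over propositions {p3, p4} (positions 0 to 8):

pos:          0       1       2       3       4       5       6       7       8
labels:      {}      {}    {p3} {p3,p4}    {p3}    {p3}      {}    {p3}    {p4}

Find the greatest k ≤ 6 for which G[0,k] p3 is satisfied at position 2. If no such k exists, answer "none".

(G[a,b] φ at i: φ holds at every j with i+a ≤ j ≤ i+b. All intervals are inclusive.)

3

p3 must hold from j=2 onward; find where it first fails.
  j=2: holds
  j=3: holds
  j=4: holds
  j=5: holds
  j=6: fails
Holds on [2,5], so largest k = 3.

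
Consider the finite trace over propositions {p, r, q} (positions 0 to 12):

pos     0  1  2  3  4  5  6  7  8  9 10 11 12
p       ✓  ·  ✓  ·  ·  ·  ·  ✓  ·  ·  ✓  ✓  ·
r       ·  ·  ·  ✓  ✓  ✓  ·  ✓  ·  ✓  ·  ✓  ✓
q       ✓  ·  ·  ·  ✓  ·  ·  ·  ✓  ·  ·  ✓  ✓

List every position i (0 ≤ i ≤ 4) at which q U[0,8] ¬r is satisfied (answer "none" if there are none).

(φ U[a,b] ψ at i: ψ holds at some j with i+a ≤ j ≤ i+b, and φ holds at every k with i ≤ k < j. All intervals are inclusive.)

Evaluate at each i in [0,4]:
  i=0: ✓ (rhs at j=0)
  i=1: ✓ (rhs at j=1)
  i=2: ✓ (rhs at j=2)
  i=3: ✗ (lhs fails at k=3 before rhs at j=6)
  i=4: ✗ (lhs fails at k=5 before rhs at j=6)

0, 1, 2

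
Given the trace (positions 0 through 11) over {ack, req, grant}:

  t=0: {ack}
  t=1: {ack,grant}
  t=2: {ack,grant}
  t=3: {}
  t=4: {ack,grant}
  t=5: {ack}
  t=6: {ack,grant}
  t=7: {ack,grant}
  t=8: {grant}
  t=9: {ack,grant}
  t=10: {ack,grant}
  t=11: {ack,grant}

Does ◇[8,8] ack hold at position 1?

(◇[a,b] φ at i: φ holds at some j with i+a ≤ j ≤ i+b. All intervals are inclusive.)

Check ack at each j in [9,9]:
  j=9: true
Found at j=9 → formula holds.

Holds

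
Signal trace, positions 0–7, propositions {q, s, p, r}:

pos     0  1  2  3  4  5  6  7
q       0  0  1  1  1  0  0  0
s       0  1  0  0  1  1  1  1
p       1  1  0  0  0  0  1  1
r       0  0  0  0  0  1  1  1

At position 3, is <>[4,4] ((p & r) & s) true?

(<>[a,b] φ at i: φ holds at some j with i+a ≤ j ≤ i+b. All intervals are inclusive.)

True

Check ((p & r) & s) at each j in [7,7]:
  j=7: true
Found at j=7 → formula holds.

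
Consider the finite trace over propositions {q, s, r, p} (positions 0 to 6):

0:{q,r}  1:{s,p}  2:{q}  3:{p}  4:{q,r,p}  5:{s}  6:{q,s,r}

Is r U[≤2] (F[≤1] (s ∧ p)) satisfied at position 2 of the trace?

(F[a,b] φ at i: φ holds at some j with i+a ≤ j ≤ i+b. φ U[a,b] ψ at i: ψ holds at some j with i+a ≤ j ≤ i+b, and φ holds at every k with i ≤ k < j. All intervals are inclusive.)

Does not hold

Need some j in [2,4] with F[≤1] (s ∧ p), and r at every k in [2,j-1].
  j=2: F[≤1] (s ∧ p) — fails (none in [2,3]).
  j=3: F[≤1] (s ∧ p) — fails (none in [3,4]).
  j=4: F[≤1] (s ∧ p) — fails (none in [4,5]).
No j in the window works → until fails.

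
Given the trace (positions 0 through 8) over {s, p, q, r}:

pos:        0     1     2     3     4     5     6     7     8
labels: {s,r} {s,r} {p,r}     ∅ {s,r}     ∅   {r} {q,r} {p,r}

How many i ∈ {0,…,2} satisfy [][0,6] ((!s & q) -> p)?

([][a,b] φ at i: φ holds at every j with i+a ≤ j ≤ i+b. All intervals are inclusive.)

Evaluate at each i in [0,2]:
  i=0: ✓ (all of [0,6])
  i=1: ✗ (fails at j=7)
  i=2: ✗ (fails at j=7)
Positions where it holds: {0} → 1.

1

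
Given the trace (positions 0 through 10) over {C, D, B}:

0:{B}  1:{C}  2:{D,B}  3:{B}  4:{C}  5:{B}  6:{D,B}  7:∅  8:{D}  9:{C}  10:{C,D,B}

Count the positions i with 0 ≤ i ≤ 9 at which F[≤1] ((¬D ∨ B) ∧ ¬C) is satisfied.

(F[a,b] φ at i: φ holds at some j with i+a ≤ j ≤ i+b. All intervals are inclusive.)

8

Evaluate at each i in [0,9]:
  i=0: ✓ (witness j=0)
  i=1: ✓ (witness j=2)
  i=2: ✓ (witness j=2)
  i=3: ✓ (witness j=3)
  i=4: ✓ (witness j=5)
  i=5: ✓ (witness j=5)
  i=6: ✓ (witness j=6)
  i=7: ✓ (witness j=7)
  i=8: ✗ (none in [8,9])
  i=9: ✗ (none in [9,10])
Positions where it holds: {0, 1, 2, 3, 4, 5, 6, 7} → 8.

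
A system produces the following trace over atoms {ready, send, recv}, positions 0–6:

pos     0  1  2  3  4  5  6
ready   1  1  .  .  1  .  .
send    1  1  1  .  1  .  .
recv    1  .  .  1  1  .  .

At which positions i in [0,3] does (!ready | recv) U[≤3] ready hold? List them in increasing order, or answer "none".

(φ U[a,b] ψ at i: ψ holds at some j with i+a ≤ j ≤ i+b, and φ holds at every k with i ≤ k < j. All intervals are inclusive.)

Evaluate at each i in [0,3]:
  i=0: ✓ (rhs at j=0)
  i=1: ✓ (rhs at j=1)
  i=2: ✓ (rhs at j=4; lhs holds on [2,3])
  i=3: ✓ (rhs at j=4; lhs holds on [3,3])

0, 1, 2, 3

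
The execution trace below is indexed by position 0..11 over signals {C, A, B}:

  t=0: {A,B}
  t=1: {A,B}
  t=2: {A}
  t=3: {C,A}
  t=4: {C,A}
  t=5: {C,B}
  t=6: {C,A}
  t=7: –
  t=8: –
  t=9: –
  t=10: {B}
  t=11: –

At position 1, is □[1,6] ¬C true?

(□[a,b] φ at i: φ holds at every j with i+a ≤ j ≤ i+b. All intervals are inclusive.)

False

Check ¬C at every j in [2,7]:
  j=2: true
  j=3: false
  j=4: false
  j=5: false
  j=6: false
  j=7: true
Fails at j=3 → formula fails.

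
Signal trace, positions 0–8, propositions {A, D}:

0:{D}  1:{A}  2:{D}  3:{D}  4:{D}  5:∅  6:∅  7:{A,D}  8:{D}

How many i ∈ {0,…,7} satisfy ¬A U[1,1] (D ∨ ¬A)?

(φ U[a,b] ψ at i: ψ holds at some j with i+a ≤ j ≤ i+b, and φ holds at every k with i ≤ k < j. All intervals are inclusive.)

5

Evaluate at each i in [0,7]:
  i=0: ✗ (no rhs in [1,1])
  i=1: ✗ (lhs fails at k=1 before rhs at j=2)
  i=2: ✓ (rhs at j=3; lhs holds on [2,2])
  i=3: ✓ (rhs at j=4; lhs holds on [3,3])
  i=4: ✓ (rhs at j=5; lhs holds on [4,4])
  i=5: ✓ (rhs at j=6; lhs holds on [5,5])
  i=6: ✓ (rhs at j=7; lhs holds on [6,6])
  i=7: ✗ (lhs fails at k=7 before rhs at j=8)
Positions where it holds: {2, 3, 4, 5, 6} → 5.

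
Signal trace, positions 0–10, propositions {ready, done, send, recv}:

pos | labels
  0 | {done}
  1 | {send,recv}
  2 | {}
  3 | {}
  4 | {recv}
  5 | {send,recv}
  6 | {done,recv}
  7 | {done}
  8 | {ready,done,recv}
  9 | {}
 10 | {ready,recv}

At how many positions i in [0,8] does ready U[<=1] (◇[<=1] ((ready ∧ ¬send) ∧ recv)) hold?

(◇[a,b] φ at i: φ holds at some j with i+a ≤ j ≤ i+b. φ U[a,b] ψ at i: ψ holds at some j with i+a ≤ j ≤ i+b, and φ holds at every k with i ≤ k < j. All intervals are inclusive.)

2

Evaluate at each i in [0,8]:
  i=0: ✗ (no rhs in [0,1])
  i=1: ✗ (no rhs in [1,2])
  i=2: ✗ (no rhs in [2,3])
  i=3: ✗ (no rhs in [3,4])
  i=4: ✗ (no rhs in [4,5])
  i=5: ✗ (no rhs in [5,6])
  i=6: ✗ (lhs fails at k=6 before rhs at j=7)
  i=7: ✓ (rhs at j=7)
  i=8: ✓ (rhs at j=8)
Positions where it holds: {7, 8} → 2.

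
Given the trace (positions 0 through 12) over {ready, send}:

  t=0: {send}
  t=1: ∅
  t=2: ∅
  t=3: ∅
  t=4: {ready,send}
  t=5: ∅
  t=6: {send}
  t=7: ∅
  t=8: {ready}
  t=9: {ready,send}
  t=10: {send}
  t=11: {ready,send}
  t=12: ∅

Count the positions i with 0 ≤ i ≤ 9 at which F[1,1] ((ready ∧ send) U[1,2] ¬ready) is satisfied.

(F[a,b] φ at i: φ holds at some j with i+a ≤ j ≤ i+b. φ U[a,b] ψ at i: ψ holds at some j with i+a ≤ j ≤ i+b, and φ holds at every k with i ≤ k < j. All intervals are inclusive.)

Evaluate at each i in [0,9]:
  i=0: ✗ (none in [1,1])
  i=1: ✗ (none in [2,2])
  i=2: ✗ (none in [3,3])
  i=3: ✓ (witness j=4)
  i=4: ✗ (none in [5,5])
  i=5: ✗ (none in [6,6])
  i=6: ✗ (none in [7,7])
  i=7: ✗ (none in [8,8])
  i=8: ✓ (witness j=9)
  i=9: ✗ (none in [10,10])
Positions where it holds: {3, 8} → 2.

2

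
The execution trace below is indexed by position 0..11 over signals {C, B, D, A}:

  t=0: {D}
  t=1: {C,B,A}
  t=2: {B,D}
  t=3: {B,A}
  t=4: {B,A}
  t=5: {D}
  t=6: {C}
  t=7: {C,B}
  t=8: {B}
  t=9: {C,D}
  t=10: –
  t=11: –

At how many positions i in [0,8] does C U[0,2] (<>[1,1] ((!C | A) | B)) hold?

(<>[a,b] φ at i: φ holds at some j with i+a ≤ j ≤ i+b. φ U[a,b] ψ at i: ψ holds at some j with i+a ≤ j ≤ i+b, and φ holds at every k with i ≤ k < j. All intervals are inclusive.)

Evaluate at each i in [0,8]:
  i=0: ✓ (rhs at j=0)
  i=1: ✓ (rhs at j=1)
  i=2: ✓ (rhs at j=2)
  i=3: ✓ (rhs at j=3)
  i=4: ✓ (rhs at j=4)
  i=5: ✗ (lhs fails at k=5 before rhs at j=6)
  i=6: ✓ (rhs at j=6)
  i=7: ✓ (rhs at j=7)
  i=8: ✗ (lhs fails at k=8 before rhs at j=9)
Positions where it holds: {0, 1, 2, 3, 4, 6, 7} → 7.

7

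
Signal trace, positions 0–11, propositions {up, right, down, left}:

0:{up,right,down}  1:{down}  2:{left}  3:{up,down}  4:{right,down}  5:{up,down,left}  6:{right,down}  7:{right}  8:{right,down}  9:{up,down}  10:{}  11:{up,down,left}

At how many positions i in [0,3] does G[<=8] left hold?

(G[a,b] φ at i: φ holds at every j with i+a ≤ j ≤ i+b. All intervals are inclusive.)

0

Evaluate at each i in [0,3]:
  i=0: ✗ (fails at j=0)
  i=1: ✗ (fails at j=1)
  i=2: ✗ (fails at j=3)
  i=3: ✗ (fails at j=3)
Positions where it holds: {} → 0.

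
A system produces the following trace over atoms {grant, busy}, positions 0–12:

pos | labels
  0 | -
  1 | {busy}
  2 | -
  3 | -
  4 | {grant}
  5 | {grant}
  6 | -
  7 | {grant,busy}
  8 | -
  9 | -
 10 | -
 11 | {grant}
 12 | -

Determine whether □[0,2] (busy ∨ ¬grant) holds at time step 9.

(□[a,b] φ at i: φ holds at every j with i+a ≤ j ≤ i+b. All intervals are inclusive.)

Does not hold

Check (busy ∨ ¬grant) at every j in [9,11]:
  j=9: true
  j=10: true
  j=11: false
Fails at j=11 → formula fails.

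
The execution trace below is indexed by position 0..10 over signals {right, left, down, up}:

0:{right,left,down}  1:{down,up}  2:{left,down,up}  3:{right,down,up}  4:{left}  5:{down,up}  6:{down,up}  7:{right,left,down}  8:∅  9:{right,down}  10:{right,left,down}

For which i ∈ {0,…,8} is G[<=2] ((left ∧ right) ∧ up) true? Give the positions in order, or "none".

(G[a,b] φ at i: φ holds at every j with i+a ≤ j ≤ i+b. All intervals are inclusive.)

none

Evaluate at each i in [0,8]:
  i=0: ✗ (fails at j=0)
  i=1: ✗ (fails at j=1)
  i=2: ✗ (fails at j=2)
  i=3: ✗ (fails at j=3)
  i=4: ✗ (fails at j=4)
  i=5: ✗ (fails at j=5)
  i=6: ✗ (fails at j=6)
  i=7: ✗ (fails at j=7)
  i=8: ✗ (fails at j=8)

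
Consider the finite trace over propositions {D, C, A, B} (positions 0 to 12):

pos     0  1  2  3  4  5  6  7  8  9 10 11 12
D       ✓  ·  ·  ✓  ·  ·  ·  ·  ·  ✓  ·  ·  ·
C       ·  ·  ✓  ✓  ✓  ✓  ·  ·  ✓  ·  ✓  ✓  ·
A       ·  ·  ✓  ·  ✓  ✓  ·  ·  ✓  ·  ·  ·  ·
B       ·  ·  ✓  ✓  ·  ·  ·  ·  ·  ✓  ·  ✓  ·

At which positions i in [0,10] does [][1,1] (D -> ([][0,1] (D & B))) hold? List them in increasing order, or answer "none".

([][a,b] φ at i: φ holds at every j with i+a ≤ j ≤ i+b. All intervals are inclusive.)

0, 1, 3, 4, 5, 6, 7, 9, 10

Evaluate at each i in [0,10]:
  i=0: ✓ (all of [1,1])
  i=1: ✓ (all of [2,2])
  i=2: ✗ (fails at j=3)
  i=3: ✓ (all of [4,4])
  i=4: ✓ (all of [5,5])
  i=5: ✓ (all of [6,6])
  i=6: ✓ (all of [7,7])
  i=7: ✓ (all of [8,8])
  i=8: ✗ (fails at j=9)
  i=9: ✓ (all of [10,10])
  i=10: ✓ (all of [11,11])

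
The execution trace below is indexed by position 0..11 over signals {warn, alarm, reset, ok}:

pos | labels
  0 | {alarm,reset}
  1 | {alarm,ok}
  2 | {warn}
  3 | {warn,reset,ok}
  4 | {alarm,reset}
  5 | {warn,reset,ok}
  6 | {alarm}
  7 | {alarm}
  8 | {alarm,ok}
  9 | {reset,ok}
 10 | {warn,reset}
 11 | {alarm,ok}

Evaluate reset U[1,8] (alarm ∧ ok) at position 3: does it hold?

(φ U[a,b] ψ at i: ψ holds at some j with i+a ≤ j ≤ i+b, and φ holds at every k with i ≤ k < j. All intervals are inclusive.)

Need some j in [4,11] with (alarm ∧ ok), and reset at every k in [3,j-1].
  j=4: (alarm ∧ ok) false.
  j=5: (alarm ∧ ok) false.
  j=6: (alarm ∧ ok) false.
  j=7: (alarm ∧ ok) false.
  j=8: (alarm ∧ ok) holds, but reset fails at k=6 → not this j.
  j=9: (alarm ∧ ok) false.
  j=10: (alarm ∧ ok) false.
  j=11: (alarm ∧ ok) holds, but reset fails at k=6 → not this j.
No j in the window works → until fails.

Does not hold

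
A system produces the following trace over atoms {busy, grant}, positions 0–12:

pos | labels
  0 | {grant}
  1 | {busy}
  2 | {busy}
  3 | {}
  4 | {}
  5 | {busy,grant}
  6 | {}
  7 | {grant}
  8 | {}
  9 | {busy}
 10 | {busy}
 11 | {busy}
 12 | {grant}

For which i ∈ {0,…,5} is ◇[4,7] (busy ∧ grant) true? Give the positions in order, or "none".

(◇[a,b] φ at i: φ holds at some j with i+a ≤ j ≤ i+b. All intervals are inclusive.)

Evaluate at each i in [0,5]:
  i=0: ✓ (witness j=5)
  i=1: ✓ (witness j=5)
  i=2: ✗ (none in [6,9])
  i=3: ✗ (none in [7,10])
  i=4: ✗ (none in [8,11])
  i=5: ✗ (none in [9,12])

0, 1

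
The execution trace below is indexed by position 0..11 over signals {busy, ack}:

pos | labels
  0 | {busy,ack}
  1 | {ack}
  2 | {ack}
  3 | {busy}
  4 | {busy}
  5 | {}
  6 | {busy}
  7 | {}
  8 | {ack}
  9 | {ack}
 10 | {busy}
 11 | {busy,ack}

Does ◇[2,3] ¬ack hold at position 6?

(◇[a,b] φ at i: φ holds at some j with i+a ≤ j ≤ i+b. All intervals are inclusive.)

No

Check ¬ack at each j in [8,9]:
  j=8: false
  j=9: false
No position in the window satisfies it → formula fails.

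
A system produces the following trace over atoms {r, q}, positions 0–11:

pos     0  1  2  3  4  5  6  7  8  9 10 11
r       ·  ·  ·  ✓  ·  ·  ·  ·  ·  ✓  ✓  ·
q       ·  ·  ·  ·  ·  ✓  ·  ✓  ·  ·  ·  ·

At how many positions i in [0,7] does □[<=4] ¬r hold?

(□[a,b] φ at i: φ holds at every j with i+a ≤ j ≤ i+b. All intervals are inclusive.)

1

Evaluate at each i in [0,7]:
  i=0: ✗ (fails at j=3)
  i=1: ✗ (fails at j=3)
  i=2: ✗ (fails at j=3)
  i=3: ✗ (fails at j=3)
  i=4: ✓ (all of [4,8])
  i=5: ✗ (fails at j=9)
  i=6: ✗ (fails at j=9)
  i=7: ✗ (fails at j=9)
Positions where it holds: {4} → 1.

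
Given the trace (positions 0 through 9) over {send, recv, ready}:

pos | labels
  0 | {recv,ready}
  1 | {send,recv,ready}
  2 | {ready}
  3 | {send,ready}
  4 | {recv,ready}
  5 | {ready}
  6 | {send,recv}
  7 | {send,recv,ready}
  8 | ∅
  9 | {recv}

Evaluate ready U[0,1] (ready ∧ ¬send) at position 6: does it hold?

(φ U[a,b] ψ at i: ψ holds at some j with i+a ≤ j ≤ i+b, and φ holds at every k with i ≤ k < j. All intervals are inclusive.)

Need some j in [6,7] with (ready ∧ ¬send), and ready at every k in [6,j-1].
  j=6: (ready ∧ ¬send) false.
  j=7: (ready ∧ ¬send) false.
No j in the window works → until fails.

Does not hold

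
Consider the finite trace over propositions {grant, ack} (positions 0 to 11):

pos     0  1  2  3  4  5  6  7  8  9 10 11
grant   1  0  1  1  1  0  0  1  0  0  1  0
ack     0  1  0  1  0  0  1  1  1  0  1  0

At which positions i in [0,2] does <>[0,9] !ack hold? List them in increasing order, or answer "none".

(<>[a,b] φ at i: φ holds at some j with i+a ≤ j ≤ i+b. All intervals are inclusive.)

0, 1, 2

Evaluate at each i in [0,2]:
  i=0: ✓ (witness j=0)
  i=1: ✓ (witness j=2)
  i=2: ✓ (witness j=2)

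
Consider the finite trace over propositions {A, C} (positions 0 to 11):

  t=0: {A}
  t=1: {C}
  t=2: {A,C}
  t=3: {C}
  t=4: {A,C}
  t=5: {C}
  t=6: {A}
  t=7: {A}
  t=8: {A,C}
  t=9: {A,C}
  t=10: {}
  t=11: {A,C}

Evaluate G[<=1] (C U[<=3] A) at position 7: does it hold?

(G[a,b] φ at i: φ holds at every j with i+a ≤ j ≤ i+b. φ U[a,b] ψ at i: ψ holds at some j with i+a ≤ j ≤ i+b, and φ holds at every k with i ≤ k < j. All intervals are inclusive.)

Holds

Check (C U[<=3] A) at every j in [7,8]:
  j=7: holds
  j=8: holds
All positions satisfy it → formula holds.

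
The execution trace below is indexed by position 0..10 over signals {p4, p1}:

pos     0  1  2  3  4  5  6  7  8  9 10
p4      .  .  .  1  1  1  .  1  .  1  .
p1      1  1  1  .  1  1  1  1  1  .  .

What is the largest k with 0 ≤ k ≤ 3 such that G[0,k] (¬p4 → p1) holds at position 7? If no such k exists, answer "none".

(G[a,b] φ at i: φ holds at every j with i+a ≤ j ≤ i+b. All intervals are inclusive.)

(¬p4 → p1) must hold from j=7 onward; find where it first fails.
  j=7: holds
  j=8: holds
  j=9: holds
  j=10: fails
Holds on [7,9], so largest k = 2.

2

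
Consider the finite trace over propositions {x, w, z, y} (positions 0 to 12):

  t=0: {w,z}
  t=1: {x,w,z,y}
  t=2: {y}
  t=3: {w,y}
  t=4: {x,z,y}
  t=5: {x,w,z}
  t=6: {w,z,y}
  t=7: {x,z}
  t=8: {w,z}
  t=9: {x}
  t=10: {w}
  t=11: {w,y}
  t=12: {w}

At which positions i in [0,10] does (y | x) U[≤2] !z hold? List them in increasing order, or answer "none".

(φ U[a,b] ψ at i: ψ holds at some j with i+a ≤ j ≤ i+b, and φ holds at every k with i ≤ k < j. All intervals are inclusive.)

Evaluate at each i in [0,10]:
  i=0: ✗ (lhs fails at k=0 before rhs at j=2)
  i=1: ✓ (rhs at j=2; lhs holds on [1,1])
  i=2: ✓ (rhs at j=2)
  i=3: ✓ (rhs at j=3)
  i=4: ✗ (no rhs in [4,6])
  i=5: ✗ (no rhs in [5,7])
  i=6: ✗ (no rhs in [6,8])
  i=7: ✗ (lhs fails at k=8 before rhs at j=9)
  i=8: ✗ (lhs fails at k=8 before rhs at j=9)
  i=9: ✓ (rhs at j=9)
  i=10: ✓ (rhs at j=10)

1, 2, 3, 9, 10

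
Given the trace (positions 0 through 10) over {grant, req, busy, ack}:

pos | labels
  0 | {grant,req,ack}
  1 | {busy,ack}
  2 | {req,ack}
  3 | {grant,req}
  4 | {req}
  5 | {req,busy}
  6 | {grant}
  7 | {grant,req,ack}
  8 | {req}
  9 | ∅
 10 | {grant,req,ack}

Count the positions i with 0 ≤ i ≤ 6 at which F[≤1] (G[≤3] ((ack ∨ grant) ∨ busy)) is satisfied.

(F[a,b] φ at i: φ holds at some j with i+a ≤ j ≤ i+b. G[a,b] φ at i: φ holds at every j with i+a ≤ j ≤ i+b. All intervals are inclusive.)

1

Evaluate at each i in [0,6]:
  i=0: ✓ (witness j=0)
  i=1: ✗ (none in [1,2])
  i=2: ✗ (none in [2,3])
  i=3: ✗ (none in [3,4])
  i=4: ✗ (none in [4,5])
  i=5: ✗ (none in [5,6])
  i=6: ✗ (none in [6,7])
Positions where it holds: {0} → 1.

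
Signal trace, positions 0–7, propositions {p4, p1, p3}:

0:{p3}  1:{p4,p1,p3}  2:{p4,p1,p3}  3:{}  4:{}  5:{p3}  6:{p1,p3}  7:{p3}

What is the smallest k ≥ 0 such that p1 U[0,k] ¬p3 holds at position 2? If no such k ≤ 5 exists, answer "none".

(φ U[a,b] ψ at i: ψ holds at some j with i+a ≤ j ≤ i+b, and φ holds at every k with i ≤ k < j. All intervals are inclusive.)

1

Need earliest j ≥ 2 with ¬p3, and p1 at every k in [2,j-1].
  j=2: rhs fails.
  j=3: rhs holds; lhs holds on [2,2]. k = 1.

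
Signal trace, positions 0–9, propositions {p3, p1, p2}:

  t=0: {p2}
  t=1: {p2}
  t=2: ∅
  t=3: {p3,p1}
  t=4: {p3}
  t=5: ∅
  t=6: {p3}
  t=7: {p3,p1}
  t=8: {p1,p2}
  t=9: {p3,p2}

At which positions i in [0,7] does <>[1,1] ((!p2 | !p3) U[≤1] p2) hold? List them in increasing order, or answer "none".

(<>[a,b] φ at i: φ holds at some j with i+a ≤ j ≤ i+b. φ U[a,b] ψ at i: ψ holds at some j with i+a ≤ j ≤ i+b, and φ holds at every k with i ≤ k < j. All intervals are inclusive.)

0, 6, 7

Evaluate at each i in [0,7]:
  i=0: ✓ (witness j=1)
  i=1: ✗ (none in [2,2])
  i=2: ✗ (none in [3,3])
  i=3: ✗ (none in [4,4])
  i=4: ✗ (none in [5,5])
  i=5: ✗ (none in [6,6])
  i=6: ✓ (witness j=7)
  i=7: ✓ (witness j=8)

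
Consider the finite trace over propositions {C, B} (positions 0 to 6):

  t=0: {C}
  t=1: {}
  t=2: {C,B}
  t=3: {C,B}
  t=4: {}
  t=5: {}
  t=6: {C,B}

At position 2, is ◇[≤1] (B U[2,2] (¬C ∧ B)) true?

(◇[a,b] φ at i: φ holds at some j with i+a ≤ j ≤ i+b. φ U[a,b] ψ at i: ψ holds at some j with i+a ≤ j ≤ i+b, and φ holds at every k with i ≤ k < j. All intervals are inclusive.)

Check (B U[2,2] (¬C ∧ B)) at each j in [2,3]:
  j=2: fails
  j=3: fails
No position in the window satisfies it → formula fails.

No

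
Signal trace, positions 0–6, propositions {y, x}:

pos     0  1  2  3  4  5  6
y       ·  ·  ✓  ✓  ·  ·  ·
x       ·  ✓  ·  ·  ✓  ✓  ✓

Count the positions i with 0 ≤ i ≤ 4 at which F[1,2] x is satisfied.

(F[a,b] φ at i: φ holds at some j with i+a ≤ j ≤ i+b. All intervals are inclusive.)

4

Evaluate at each i in [0,4]:
  i=0: ✓ (witness j=1)
  i=1: ✗ (none in [2,3])
  i=2: ✓ (witness j=4)
  i=3: ✓ (witness j=4)
  i=4: ✓ (witness j=5)
Positions where it holds: {0, 2, 3, 4} → 4.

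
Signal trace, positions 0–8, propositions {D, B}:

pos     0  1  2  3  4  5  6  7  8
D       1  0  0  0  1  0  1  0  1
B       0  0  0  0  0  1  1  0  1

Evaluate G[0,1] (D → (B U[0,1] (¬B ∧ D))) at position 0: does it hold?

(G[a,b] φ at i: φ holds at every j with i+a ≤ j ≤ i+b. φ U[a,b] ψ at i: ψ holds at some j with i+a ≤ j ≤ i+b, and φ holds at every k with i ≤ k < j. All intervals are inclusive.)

Holds

Check (D → (B U[0,1] (¬B ∧ D))) at every j in [0,1]:
  j=0: antecedent true; consequent holds → ✓
  j=1: antecedent false → ✓
All positions satisfy it → formula holds.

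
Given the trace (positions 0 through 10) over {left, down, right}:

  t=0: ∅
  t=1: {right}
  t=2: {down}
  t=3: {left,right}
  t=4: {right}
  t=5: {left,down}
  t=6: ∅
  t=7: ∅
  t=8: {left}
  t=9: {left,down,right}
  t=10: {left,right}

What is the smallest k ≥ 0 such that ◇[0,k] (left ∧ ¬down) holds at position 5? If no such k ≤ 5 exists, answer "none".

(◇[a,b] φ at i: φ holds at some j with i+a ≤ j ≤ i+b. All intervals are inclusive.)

3

Scan j = 5,6,… for (left ∧ ¬down):
  j=5: fails
  j=6: fails
  j=7: fails
  j=8: holds
First hit at j=8, so smallest k = 8-5 = 3.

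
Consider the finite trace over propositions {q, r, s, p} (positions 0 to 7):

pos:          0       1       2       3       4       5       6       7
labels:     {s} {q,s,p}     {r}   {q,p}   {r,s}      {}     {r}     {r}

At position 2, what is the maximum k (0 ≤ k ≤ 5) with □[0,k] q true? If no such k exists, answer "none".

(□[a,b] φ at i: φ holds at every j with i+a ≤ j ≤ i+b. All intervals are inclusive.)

none

q must hold from j=2 onward; find where it first fails.
  j=2: fails → no k works.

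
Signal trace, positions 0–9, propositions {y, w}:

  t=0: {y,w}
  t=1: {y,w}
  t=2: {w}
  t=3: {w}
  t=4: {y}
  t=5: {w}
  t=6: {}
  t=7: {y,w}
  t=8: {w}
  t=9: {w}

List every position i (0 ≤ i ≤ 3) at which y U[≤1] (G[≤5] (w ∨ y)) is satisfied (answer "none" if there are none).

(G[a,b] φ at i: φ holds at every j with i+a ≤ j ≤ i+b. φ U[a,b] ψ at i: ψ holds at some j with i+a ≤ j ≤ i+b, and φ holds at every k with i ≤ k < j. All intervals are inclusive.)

0

Evaluate at each i in [0,3]:
  i=0: ✓ (rhs at j=0)
  i=1: ✗ (no rhs in [1,2])
  i=2: ✗ (no rhs in [2,3])
  i=3: ✗ (no rhs in [3,4])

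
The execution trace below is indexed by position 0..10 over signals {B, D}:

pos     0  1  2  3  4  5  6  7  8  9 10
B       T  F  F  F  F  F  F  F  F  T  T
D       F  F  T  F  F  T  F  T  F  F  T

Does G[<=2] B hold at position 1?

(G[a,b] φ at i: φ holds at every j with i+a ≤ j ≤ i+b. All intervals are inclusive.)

Does not hold

Check B at every j in [1,3]:
  j=1: false
  j=2: false
  j=3: false
Fails at j=1 → formula fails.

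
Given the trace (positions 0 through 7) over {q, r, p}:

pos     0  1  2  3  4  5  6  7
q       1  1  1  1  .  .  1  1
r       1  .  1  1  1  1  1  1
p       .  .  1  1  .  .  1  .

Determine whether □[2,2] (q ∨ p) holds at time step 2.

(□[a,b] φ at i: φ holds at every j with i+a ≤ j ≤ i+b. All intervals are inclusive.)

False

Check (q ∨ p) at every j in [4,4]:
  j=4: false
Fails at j=4 → formula fails.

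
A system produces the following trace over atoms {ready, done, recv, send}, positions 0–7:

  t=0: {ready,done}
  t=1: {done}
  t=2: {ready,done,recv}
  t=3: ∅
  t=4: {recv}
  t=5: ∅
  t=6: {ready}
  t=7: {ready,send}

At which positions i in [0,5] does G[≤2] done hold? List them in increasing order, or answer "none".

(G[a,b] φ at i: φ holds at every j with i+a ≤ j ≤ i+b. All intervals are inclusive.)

0

Evaluate at each i in [0,5]:
  i=0: ✓ (all of [0,2])
  i=1: ✗ (fails at j=3)
  i=2: ✗ (fails at j=3)
  i=3: ✗ (fails at j=3)
  i=4: ✗ (fails at j=4)
  i=5: ✗ (fails at j=5)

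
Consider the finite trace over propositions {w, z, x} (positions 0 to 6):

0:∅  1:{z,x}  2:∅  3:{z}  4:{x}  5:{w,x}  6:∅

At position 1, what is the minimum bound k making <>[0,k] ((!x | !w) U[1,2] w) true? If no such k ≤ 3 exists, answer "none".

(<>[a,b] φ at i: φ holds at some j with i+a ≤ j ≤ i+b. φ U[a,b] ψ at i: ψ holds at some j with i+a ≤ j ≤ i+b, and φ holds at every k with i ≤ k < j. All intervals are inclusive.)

Scan j = 1,2,… for ((!x | !w) U[1,2] w):
  j=1: fails
  j=2: fails
  j=3: holds
First hit at j=3, so smallest k = 3-1 = 2.

2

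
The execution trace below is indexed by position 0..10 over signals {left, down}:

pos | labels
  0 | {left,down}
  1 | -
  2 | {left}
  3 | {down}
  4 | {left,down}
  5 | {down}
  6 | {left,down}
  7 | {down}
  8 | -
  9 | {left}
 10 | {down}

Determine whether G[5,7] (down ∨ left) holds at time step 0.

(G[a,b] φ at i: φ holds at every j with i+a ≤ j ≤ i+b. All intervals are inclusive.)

Holds

Check (down ∨ left) at every j in [5,7]:
  j=5: true
  j=6: true
  j=7: true
All positions satisfy it → formula holds.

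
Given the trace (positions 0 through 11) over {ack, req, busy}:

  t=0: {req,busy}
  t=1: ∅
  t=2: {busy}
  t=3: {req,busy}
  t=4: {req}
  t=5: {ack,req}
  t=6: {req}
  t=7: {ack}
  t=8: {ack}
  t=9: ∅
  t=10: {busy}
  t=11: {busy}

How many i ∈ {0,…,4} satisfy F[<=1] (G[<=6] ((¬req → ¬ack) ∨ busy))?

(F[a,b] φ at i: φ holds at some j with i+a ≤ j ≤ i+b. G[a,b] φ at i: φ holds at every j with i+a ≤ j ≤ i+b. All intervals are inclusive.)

1

Evaluate at each i in [0,4]:
  i=0: ✓ (witness j=0)
  i=1: ✗ (none in [1,2])
  i=2: ✗ (none in [2,3])
  i=3: ✗ (none in [3,4])
  i=4: ✗ (none in [4,5])
Positions where it holds: {0} → 1.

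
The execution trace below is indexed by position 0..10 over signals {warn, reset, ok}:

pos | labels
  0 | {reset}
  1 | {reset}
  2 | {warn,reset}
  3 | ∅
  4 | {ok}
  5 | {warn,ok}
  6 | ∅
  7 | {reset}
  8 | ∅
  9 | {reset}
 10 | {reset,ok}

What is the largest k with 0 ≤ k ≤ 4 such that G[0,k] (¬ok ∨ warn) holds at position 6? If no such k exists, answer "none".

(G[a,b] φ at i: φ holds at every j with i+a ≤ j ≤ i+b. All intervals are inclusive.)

(¬ok ∨ warn) must hold from j=6 onward; find where it first fails.
  j=6: holds
  j=7: holds
  j=8: holds
  j=9: holds
  j=10: fails
Holds on [6,9], so largest k = 3.

3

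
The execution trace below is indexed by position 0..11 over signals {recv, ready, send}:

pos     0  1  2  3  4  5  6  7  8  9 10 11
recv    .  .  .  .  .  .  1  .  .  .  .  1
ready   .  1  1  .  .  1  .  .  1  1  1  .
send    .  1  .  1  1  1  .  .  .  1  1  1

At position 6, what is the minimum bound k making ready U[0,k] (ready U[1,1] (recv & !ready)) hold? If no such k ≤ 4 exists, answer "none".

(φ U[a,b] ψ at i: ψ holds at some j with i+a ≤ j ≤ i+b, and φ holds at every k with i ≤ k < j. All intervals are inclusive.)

Need earliest j ≥ 6 with (ready U[1,1] (recv & !ready)), and ready at every k in [6,j-1].
  j=6: rhs fails.
  j=7: rhs fails.
  j=8: rhs fails.
  j=9: rhs fails.
  j=10: rhs holds but lhs fails at k=6.
No witness within the range → none.

none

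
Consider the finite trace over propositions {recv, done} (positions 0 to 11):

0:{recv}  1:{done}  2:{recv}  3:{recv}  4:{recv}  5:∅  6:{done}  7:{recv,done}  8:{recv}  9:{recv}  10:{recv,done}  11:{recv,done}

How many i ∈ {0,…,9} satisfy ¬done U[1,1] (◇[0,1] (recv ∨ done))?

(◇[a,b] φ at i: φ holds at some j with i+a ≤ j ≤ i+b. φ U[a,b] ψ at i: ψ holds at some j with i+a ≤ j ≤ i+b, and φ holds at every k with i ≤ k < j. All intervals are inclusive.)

Evaluate at each i in [0,9]:
  i=0: ✓ (rhs at j=1; lhs holds on [0,0])
  i=1: ✗ (lhs fails at k=1 before rhs at j=2)
  i=2: ✓ (rhs at j=3; lhs holds on [2,2])
  i=3: ✓ (rhs at j=4; lhs holds on [3,3])
  i=4: ✓ (rhs at j=5; lhs holds on [4,4])
  i=5: ✓ (rhs at j=6; lhs holds on [5,5])
  i=6: ✗ (lhs fails at k=6 before rhs at j=7)
  i=7: ✗ (lhs fails at k=7 before rhs at j=8)
  i=8: ✓ (rhs at j=9; lhs holds on [8,8])
  i=9: ✓ (rhs at j=10; lhs holds on [9,9])
Positions where it holds: {0, 2, 3, 4, 5, 8, 9} → 7.

7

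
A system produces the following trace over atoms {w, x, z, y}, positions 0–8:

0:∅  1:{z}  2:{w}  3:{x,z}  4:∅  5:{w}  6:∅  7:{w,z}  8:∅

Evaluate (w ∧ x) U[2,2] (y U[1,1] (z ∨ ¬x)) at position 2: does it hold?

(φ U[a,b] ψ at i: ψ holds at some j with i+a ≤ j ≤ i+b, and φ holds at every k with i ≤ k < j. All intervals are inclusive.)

No

Need some j in [4,4] with (y U[1,1] (z ∨ ¬x)), and (w ∧ x) at every k in [2,j-1].
  j=4: (y U[1,1] (z ∨ ¬x)) — fails.
No j in the window works → until fails.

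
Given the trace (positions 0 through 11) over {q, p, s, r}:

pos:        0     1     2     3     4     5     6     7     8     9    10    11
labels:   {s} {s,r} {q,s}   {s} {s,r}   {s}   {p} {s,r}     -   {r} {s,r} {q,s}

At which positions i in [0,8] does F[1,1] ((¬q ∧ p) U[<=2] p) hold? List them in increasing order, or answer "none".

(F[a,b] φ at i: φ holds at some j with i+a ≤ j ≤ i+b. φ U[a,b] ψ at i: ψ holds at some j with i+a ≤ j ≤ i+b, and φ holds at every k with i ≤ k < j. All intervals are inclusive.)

5

Evaluate at each i in [0,8]:
  i=0: ✗ (none in [1,1])
  i=1: ✗ (none in [2,2])
  i=2: ✗ (none in [3,3])
  i=3: ✗ (none in [4,4])
  i=4: ✗ (none in [5,5])
  i=5: ✓ (witness j=6)
  i=6: ✗ (none in [7,7])
  i=7: ✗ (none in [8,8])
  i=8: ✗ (none in [9,9])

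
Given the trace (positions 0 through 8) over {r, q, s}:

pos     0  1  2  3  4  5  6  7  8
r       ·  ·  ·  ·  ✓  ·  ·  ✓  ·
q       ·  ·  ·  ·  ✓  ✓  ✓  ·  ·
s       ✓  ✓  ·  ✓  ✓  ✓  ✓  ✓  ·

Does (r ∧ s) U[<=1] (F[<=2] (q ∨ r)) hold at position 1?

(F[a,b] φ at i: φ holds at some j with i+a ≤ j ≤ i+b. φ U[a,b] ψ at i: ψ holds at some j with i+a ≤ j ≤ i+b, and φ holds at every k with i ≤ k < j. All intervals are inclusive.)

Need some j in [1,2] with F[<=2] (q ∨ r), and (r ∧ s) at every k in [1,j-1].
  j=1: F[<=2] (q ∨ r) — fails (none in [1,3]).
  j=2: F[<=2] (q ∨ r) holds, but (r ∧ s) fails at k=1 → not this j.
No j in the window works → until fails.

Does not hold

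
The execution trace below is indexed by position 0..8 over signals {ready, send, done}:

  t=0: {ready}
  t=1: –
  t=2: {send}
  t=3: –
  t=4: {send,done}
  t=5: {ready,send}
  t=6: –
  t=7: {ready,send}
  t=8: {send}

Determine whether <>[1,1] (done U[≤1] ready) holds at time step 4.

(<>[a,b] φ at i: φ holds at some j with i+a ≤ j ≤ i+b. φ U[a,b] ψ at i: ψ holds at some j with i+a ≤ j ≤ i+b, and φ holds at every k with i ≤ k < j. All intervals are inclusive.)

Check (done U[≤1] ready) at each j in [5,5]:
  j=5: holds
Found at j=5 → formula holds.

Yes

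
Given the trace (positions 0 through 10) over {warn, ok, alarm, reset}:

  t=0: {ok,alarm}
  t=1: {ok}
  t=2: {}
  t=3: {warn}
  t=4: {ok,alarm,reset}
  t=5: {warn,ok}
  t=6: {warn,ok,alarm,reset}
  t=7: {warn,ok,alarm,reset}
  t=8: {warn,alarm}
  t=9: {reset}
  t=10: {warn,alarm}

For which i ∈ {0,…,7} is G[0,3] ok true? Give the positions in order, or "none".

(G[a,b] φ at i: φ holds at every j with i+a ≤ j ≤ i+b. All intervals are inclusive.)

Evaluate at each i in [0,7]:
  i=0: ✗ (fails at j=2)
  i=1: ✗ (fails at j=2)
  i=2: ✗ (fails at j=2)
  i=3: ✗ (fails at j=3)
  i=4: ✓ (all of [4,7])
  i=5: ✗ (fails at j=8)
  i=6: ✗ (fails at j=8)
  i=7: ✗ (fails at j=8)

4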